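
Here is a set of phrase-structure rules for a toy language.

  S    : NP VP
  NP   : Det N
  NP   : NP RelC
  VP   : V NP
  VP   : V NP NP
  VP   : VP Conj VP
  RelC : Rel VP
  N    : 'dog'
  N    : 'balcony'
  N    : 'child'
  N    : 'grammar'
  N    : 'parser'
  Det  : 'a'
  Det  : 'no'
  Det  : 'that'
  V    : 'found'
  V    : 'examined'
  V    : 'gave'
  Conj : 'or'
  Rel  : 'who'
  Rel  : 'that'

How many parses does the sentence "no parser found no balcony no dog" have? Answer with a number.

[S [NP [Det no] [N parser]] [VP [V found] [NP [Det no] [N balcony]] [NP [Det no] [N dog]]]]
No rule offers an alternative attachment or grouping for any span, so this is the only derivation.

1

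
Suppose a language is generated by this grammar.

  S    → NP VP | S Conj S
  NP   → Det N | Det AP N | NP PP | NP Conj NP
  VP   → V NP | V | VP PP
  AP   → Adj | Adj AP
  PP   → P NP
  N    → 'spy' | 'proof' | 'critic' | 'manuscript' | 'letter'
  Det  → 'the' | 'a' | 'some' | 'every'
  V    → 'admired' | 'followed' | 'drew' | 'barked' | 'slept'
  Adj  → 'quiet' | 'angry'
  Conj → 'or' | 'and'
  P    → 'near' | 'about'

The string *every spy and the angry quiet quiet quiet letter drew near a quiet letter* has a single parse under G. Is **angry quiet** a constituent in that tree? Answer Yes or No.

[S [NP [NP [Det every] [N spy]] [Conj and] [NP [Det the] [AP [Adj angry] [AP [Adj quiet] [AP [Adj quiet] [AP [Adj quiet]]]]] [N letter]]] [VP [VP [V drew]] [PP [P near] [NP [Det a] [AP [Adj quiet]] [N letter]]]]]
The smallest constituent containing 'angry quiet' is the AP spanning 'angry quiet quiet quiet'; no single node in the tree dominates exactly the given words.

No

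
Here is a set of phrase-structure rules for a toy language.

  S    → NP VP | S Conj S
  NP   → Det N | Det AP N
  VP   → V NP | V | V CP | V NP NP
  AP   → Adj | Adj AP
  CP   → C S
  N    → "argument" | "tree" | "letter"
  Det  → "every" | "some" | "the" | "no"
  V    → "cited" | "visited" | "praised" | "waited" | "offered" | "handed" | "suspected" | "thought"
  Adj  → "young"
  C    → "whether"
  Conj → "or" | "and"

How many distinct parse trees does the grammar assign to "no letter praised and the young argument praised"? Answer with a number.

[S [S [NP [Det no] [N letter]] [VP [V praised]]] [Conj and] [S [NP [Det the] [AP [Adj young]] [N argument]] [VP [V praised]]]]
No rule offers an alternative attachment or grouping for any span, so this is the only derivation.

1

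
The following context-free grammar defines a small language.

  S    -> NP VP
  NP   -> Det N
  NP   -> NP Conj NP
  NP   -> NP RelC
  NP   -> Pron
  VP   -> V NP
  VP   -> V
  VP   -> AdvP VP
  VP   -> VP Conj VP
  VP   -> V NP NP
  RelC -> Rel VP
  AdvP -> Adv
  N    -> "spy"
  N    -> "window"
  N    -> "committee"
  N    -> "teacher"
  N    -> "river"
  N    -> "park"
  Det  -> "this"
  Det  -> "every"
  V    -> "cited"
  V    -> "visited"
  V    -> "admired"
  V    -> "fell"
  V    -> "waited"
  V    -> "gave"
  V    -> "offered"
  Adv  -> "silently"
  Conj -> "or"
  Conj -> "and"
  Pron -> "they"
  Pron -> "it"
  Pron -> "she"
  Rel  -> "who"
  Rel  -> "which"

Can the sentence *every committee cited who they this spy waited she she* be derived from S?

Ungrammatical

A Rel word can never sit immediately before a Pron word in any string this grammar generates, so the substring 'who they' rules out a derivation.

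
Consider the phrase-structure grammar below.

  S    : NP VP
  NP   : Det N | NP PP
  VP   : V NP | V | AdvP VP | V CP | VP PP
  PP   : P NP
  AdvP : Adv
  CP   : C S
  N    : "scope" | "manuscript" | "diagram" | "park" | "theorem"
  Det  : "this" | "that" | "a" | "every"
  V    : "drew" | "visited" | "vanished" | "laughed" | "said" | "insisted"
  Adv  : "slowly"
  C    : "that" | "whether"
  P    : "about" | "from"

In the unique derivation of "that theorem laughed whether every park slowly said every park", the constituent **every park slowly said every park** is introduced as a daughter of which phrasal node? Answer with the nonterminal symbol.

[S [NP [Det that] [N theorem]] [VP [V laughed] [CP [C whether] [S [NP [Det every] [N park]] [VP [AdvP [Adv slowly]] [VP [V said] [NP [Det every] [N park]]]]]]]]
The span 'every park slowly said every park' is the S node built by S → NP VP.
Its mother is the CP built by CP → C S.

CP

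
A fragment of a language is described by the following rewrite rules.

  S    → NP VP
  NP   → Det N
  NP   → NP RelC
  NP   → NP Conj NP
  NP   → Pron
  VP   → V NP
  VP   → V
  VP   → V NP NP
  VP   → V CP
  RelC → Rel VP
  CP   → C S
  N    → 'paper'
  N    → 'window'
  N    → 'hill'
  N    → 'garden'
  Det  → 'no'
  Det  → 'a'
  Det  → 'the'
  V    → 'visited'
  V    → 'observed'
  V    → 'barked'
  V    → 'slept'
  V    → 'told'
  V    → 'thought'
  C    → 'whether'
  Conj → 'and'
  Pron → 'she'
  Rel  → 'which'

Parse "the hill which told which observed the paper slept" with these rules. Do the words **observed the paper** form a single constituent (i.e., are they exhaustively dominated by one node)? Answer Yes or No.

Yes

[S [NP [NP [NP [Det the] [N hill]] [RelC [Rel which] [VP [V told]]]] [RelC [Rel which] [VP [V observed] [NP [Det the] [N paper]]]]] [VP [V slept]]]
The words 'observed the paper' are exhaustively dominated by a single VP node (built by VP → V NP), so they form a constituent.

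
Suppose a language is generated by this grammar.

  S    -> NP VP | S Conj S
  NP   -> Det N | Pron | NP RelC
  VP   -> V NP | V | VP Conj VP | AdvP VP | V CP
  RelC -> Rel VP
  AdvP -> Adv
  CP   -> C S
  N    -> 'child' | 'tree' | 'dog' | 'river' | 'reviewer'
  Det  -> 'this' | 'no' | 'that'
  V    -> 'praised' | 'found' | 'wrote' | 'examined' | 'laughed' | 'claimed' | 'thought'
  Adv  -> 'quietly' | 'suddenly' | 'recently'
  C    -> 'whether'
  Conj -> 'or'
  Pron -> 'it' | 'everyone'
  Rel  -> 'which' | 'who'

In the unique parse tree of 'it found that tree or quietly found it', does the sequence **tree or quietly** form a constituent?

No

[S [NP [Pron it]] [VP [VP [V found] [NP [Det that] [N tree]]] [Conj or] [VP [AdvP [Adv quietly]] [VP [V found] [NP [Pron it]]]]]]
The smallest constituent containing 'tree or quietly' is the VP spanning 'found that tree or quietly found it'; no single node in the tree dominates exactly the given words.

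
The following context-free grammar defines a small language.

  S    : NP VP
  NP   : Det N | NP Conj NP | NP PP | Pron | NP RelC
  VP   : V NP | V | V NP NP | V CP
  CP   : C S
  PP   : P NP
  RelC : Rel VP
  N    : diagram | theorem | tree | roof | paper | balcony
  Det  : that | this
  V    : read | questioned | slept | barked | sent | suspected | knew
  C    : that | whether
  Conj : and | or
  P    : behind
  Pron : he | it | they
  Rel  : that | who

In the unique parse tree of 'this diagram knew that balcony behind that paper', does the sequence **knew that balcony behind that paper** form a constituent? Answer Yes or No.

[S [NP [Det this] [N diagram]] [VP [V knew] [NP [NP [Det that] [N balcony]] [PP [P behind] [NP [Det that] [N paper]]]]]]
The words 'knew that balcony behind that paper' are exhaustively dominated by a single VP node (built by VP → V NP), so they form a constituent.

Yes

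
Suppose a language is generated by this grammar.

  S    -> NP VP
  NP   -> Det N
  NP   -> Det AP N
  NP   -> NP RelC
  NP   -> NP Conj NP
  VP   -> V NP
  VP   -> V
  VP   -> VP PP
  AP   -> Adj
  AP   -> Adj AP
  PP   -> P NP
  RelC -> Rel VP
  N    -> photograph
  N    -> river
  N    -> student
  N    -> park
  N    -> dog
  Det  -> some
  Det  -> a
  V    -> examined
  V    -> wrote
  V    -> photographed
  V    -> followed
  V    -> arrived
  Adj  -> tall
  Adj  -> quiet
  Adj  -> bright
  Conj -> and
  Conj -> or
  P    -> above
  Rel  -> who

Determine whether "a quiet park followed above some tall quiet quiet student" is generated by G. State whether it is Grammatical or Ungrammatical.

[S [NP [Det a] [AP [Adj quiet]] [N park]] [VP [VP [V followed]] [PP [P above] [NP [Det some] [AP [Adj tall] [AP [Adj quiet] [AP [Adj quiet]]]] [N student]]]]]
The bracketing above is licensed at every node by one of the given productions, with S at the root.

Grammatical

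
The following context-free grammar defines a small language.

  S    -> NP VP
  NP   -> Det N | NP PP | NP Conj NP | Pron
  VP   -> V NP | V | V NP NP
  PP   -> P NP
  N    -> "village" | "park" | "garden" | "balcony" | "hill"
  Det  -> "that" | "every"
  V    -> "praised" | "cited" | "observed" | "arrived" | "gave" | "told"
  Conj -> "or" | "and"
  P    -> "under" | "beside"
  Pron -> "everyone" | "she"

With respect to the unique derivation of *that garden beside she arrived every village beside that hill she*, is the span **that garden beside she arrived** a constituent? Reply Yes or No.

No

[S [NP [NP [Det that] [N garden]] [PP [P beside] [NP [Pron she]]]] [VP [V arrived] [NP [NP [Det every] [N village]] [PP [P beside] [NP [Det that] [N hill]]]] [NP [Pron she]]]]
The smallest constituent containing 'that garden beside she arrived' is the S spanning 'that garden beside she arrived every village beside that hill she'; no single node in the tree dominates exactly the given words.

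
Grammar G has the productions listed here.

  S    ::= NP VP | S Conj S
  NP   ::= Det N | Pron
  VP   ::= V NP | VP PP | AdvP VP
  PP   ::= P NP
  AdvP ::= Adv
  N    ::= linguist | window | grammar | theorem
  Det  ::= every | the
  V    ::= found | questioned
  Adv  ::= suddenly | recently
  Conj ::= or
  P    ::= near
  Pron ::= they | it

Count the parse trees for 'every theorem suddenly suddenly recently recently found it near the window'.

5

Two of the 5 distinct bracketings:
[S [NP [Det every] [N theorem]] [VP [VP [AdvP [Adv suddenly]] [VP [AdvP [Adv suddenly]] [VP [AdvP [Adv recently]] [VP [AdvP [Adv recently]] [VP [V found] [NP [Pron it]]]]]]] [PP [P near] [NP [Det the] [N window]]]]]
[S [NP [Det every] [N theorem]] [VP [AdvP [Adv suddenly]] [VP [VP [AdvP [Adv suddenly]] [VP [AdvP [Adv recently]] [VP [AdvP [Adv recently]] [VP [V found] [NP [Pron it]]]]]] [PP [P near] [NP [Det the] [N window]]]]]]
The trees differ in how a recursive rule is bracketed over the same span.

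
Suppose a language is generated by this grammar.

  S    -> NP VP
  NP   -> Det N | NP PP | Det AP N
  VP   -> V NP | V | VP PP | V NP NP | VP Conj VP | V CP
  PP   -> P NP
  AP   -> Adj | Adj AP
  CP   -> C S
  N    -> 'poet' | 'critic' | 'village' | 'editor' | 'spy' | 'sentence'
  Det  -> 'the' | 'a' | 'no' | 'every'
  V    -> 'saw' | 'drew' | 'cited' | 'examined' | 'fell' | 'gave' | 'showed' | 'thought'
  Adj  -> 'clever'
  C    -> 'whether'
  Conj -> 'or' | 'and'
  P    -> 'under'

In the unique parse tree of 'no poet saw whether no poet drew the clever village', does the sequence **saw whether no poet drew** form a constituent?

No

[S [NP [Det no] [N poet]] [VP [V saw] [CP [C whether] [S [NP [Det no] [N poet]] [VP [V drew] [NP [Det the] [AP [Adj clever]] [N village]]]]]]]
The smallest constituent containing 'saw whether no poet drew' is the VP spanning 'saw whether no poet drew the clever village'; no single node in the tree dominates exactly the given words.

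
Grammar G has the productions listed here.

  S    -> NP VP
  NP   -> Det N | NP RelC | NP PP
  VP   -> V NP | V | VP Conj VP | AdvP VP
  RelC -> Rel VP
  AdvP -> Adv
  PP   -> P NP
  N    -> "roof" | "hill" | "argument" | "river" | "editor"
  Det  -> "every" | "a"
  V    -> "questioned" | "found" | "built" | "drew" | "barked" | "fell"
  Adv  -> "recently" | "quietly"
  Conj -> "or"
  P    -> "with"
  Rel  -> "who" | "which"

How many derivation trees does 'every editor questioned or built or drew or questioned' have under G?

Two of the 5 distinct bracketings:
[S [NP [Det every] [N editor]] [VP [VP [V questioned]] [Conj or] [VP [VP [V built]] [Conj or] [VP [VP [V drew]] [Conj or] [VP [V questioned]]]]]]
[S [NP [Det every] [N editor]] [VP [VP [V questioned]] [Conj or] [VP [VP [VP [V built]] [Conj or] [VP [V drew]]] [Conj or] [VP [V questioned]]]]]
The trees differ in how a recursive rule is bracketed over the same span.

5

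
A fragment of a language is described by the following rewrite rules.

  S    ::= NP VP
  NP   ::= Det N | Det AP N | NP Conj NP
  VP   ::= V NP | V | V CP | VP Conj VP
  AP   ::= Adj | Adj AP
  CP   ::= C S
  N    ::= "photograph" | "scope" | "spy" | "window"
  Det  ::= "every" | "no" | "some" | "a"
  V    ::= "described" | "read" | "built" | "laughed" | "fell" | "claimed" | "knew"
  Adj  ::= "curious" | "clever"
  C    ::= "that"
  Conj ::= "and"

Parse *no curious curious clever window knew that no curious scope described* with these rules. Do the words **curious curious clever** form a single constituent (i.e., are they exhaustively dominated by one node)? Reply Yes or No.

[S [NP [Det no] [AP [Adj curious] [AP [Adj curious] [AP [Adj clever]]]] [N window]] [VP [V knew] [CP [C that] [S [NP [Det no] [AP [Adj curious]] [N scope]] [VP [V described]]]]]]
The words 'curious curious clever' are exhaustively dominated by a single AP node (built by AP → Adj AP), so they form a constituent.

Yes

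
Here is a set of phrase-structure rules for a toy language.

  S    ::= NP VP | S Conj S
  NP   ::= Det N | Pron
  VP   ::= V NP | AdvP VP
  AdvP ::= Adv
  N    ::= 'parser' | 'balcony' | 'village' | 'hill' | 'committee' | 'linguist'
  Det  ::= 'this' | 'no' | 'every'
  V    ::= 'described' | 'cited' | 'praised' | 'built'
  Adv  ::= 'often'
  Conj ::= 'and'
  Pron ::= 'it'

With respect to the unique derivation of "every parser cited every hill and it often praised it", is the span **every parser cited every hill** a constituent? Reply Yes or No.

Yes

[S [S [NP [Det every] [N parser]] [VP [V cited] [NP [Det every] [N hill]]]] [Conj and] [S [NP [Pron it]] [VP [AdvP [Adv often]] [VP [V praised] [NP [Pron it]]]]]]
The words 'every parser cited every hill' are exhaustively dominated by a single S node (built by S → NP VP), so they form a constituent.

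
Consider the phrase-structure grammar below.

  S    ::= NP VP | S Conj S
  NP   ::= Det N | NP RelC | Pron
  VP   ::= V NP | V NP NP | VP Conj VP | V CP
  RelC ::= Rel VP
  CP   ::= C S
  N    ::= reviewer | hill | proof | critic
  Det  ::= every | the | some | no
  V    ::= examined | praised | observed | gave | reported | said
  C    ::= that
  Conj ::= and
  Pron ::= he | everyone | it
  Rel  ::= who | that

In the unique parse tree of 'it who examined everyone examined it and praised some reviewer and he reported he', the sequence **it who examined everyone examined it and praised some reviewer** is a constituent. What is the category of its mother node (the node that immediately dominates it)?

S
  S
    NP
      NP
        Pron: it
      RelC
        Rel: who
        VP
          V: examined
          NP
            Pron: everyone
    VP
      VP
        V: examined
        NP
          Pron: it
      Conj: and
      VP
        V: praised
        NP
          Det: some
          N: reviewer
  Conj: and
  S
    NP
      Pron: he
    VP
      V: reported
      NP
        Pron: he
The span 'it who examined everyone examined it and praised some reviewer' is the S node built by S → NP VP.
Its mother is the S built by S → S Conj S.

S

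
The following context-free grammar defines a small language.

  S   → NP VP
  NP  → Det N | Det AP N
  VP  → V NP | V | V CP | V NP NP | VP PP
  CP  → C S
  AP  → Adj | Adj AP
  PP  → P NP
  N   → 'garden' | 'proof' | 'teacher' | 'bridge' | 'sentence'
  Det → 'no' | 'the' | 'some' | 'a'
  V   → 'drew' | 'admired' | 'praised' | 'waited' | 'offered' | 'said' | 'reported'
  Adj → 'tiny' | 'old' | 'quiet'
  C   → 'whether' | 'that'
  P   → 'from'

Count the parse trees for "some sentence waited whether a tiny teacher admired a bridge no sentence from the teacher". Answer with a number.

2

The two bracketings:
[S [NP [Det some] [N sentence]] [VP [V waited] [CP [C whether] [S [NP [Det a] [AP [Adj tiny]] [N teacher]] [VP [VP [V admired] [NP [Det a] [N bridge]] [NP [Det no] [N sentence]]] [PP [P from] [NP [Det the] [N teacher]]]]]]]]
[S [NP [Det some] [N sentence]] [VP [VP [V waited] [CP [C whether] [S [NP [Det a] [AP [Adj tiny]] [N teacher]] [VP [V admired] [NP [Det a] [N bridge]] [NP [Det no] [N sentence]]]]]] [PP [P from] [NP [Det the] [N teacher]]]]]
The trees differ in how a recursive rule is bracketed over the same span.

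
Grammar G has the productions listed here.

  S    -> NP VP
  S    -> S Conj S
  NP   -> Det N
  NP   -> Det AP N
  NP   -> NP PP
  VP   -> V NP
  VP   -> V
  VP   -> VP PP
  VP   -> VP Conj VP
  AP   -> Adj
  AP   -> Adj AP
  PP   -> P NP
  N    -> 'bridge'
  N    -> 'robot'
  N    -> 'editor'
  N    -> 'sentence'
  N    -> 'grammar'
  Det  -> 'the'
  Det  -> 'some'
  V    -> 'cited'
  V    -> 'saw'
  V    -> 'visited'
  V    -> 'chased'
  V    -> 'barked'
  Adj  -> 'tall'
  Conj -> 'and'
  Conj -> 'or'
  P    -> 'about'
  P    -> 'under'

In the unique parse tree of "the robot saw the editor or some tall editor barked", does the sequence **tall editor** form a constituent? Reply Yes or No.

[S [S [NP [Det the] [N robot]] [VP [V saw] [NP [Det the] [N editor]]]] [Conj or] [S [NP [Det some] [AP [Adj tall]] [N editor]] [VP [V barked]]]]
The smallest constituent containing 'tall editor' is the NP spanning 'some tall editor'; no single node in the tree dominates exactly the given words.

No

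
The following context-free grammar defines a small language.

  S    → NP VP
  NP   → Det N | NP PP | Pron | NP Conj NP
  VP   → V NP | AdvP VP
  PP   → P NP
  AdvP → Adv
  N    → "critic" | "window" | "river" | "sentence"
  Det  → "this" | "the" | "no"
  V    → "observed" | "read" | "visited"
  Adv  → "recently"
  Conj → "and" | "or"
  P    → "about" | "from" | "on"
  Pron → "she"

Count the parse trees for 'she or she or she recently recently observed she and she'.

The two bracketings:
[S [NP [NP [Pron she]] [Conj or] [NP [NP [Pron she]] [Conj or] [NP [Pron she]]]] [VP [AdvP [Adv recently]] [VP [AdvP [Adv recently]] [VP [V observed] [NP [NP [Pron she]] [Conj and] [NP [Pron she]]]]]]]
[S [NP [NP [NP [Pron she]] [Conj or] [NP [Pron she]]] [Conj or] [NP [Pron she]]] [VP [AdvP [Adv recently]] [VP [AdvP [Adv recently]] [VP [V observed] [NP [NP [Pron she]] [Conj and] [NP [Pron she]]]]]]]
The trees differ in how a recursive rule is bracketed over the same span.

2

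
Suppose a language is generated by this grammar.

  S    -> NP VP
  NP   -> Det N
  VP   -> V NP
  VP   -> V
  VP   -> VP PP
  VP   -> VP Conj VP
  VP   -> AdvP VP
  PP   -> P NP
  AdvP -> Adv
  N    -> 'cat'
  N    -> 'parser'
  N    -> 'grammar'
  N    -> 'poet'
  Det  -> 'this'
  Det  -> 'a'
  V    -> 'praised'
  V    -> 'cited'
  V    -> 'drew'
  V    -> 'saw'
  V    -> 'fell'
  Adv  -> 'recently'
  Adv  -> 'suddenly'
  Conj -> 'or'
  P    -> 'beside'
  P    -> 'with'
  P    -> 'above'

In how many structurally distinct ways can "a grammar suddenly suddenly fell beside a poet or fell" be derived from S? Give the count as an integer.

6

Two of the 6 distinct bracketings:
[S [NP [Det a] [N grammar]] [VP [VP [VP [AdvP [Adv suddenly]] [VP [AdvP [Adv suddenly]] [VP [V fell]]]] [PP [P beside] [NP [Det a] [N poet]]]] [Conj or] [VP [V fell]]]]
[S [NP [Det a] [N grammar]] [VP [VP [AdvP [Adv suddenly]] [VP [VP [AdvP [Adv suddenly]] [VP [V fell]]] [PP [P beside] [NP [Det a] [N poet]]]]] [Conj or] [VP [V fell]]]]
The trees differ in how a recursive rule is bracketed over the same span.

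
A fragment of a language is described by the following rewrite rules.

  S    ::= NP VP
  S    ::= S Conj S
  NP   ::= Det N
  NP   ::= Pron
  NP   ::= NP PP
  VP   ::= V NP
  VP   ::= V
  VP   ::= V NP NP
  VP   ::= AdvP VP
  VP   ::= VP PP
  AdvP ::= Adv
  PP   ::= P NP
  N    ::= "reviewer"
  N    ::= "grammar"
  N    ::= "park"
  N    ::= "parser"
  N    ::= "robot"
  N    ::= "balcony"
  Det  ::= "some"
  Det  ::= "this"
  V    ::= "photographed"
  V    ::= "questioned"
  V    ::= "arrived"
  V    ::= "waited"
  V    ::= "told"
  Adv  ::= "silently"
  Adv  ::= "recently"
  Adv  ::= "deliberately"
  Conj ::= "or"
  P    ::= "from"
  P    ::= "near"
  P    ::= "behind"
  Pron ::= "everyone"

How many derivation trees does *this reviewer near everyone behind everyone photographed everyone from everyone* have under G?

Two of the 4 distinct bracketings:
[S [NP [NP [Det this] [N reviewer]] [PP [P near] [NP [NP [Pron everyone]] [PP [P behind] [NP [Pron everyone]]]]]] [VP [V photographed] [NP [NP [Pron everyone]] [PP [P from] [NP [Pron everyone]]]]]]
[S [NP [NP [Det this] [N reviewer]] [PP [P near] [NP [NP [Pron everyone]] [PP [P behind] [NP [Pron everyone]]]]]] [VP [VP [V photographed] [NP [Pron everyone]]] [PP [P from] [NP [Pron everyone]]]]]
The difference turns on whether VP → VP PP is used at the relevant span, versus an alternative expansion of VP.

4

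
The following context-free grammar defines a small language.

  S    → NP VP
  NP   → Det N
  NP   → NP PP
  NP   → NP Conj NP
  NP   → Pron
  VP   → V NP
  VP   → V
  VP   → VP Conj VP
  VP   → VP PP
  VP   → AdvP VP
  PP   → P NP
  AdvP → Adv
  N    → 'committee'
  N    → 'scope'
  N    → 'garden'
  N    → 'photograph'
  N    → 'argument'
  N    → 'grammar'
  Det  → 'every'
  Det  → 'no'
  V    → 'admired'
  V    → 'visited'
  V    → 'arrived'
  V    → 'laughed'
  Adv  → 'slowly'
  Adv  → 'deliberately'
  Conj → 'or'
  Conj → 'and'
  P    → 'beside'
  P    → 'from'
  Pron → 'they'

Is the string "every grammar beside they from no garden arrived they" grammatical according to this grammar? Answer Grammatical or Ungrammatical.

S
  NP
    NP
      Det: every
      N: grammar
    PP
      P: beside
      NP
        NP
          Pron: they
        PP
          P: from
          NP
            Det: no
            N: garden
  VP
    V: arrived
    NP
      Pron: they
The bracketing above is licensed at every node by one of the given productions, with S at the root.

Grammatical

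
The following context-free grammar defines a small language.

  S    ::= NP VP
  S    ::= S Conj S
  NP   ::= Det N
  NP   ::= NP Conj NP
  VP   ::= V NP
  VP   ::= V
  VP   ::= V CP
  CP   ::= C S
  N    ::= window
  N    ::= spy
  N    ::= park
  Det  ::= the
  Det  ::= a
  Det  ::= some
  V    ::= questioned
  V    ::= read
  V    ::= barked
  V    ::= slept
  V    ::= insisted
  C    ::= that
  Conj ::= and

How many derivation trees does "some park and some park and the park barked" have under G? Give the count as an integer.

The two bracketings:
[S [NP [NP [Det some] [N park]] [Conj and] [NP [NP [Det some] [N park]] [Conj and] [NP [Det the] [N park]]]] [VP [V barked]]]
[S [NP [NP [NP [Det some] [N park]] [Conj and] [NP [Det some] [N park]]] [Conj and] [NP [Det the] [N park]]] [VP [V barked]]]
The trees differ in how a recursive rule is bracketed over the same span.

2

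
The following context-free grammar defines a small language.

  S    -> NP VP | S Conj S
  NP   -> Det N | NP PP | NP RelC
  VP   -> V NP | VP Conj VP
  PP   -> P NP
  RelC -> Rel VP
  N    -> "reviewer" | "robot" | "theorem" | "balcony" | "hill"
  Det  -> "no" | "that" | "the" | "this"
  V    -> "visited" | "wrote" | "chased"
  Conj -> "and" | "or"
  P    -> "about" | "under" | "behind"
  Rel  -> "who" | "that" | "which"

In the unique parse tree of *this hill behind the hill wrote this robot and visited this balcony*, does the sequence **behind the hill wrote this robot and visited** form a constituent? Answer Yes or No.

No

[S [NP [NP [Det this] [N hill]] [PP [P behind] [NP [Det the] [N hill]]]] [VP [VP [V wrote] [NP [Det this] [N robot]]] [Conj and] [VP [V visited] [NP [Det this] [N balcony]]]]]
The smallest constituent containing 'behind the hill wrote this robot and visited' is the S spanning 'this hill behind the hill wrote this robot and visited this balcony'; no single node in the tree dominates exactly the given words.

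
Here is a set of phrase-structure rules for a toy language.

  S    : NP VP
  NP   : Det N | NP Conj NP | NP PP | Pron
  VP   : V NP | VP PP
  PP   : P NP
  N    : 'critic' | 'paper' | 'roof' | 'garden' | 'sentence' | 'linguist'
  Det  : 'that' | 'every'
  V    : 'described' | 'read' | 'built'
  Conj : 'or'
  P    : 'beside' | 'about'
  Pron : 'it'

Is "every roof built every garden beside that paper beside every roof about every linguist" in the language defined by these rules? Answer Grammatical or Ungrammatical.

Grammatical

S
  NP
    Det: every
    N: roof
  VP
    V: built
    NP
      NP
        Det: every
        N: garden
      PP
        P: beside
        NP
          NP
            Det: that
            N: paper
          PP
            P: beside
            NP
              NP
                Det: every
                N: roof
              PP
                P: about
                NP
                  Det: every
                  N: linguist
The bracketing above is licensed at every node by one of the given productions, with S at the root.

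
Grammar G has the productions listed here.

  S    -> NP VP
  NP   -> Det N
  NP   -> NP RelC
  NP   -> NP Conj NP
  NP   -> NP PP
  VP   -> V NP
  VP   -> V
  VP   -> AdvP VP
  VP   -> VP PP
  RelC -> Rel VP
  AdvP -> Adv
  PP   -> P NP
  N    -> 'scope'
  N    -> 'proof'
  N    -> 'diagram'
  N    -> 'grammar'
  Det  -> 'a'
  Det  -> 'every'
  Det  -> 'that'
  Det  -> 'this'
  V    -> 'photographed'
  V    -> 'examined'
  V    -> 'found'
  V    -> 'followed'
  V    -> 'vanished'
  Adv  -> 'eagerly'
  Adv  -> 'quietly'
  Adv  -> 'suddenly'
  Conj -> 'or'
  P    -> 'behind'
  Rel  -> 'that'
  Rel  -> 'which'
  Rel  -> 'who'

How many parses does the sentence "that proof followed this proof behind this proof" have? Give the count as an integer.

2

The two bracketings:
[S [NP [Det that] [N proof]] [VP [V followed] [NP [NP [Det this] [N proof]] [PP [P behind] [NP [Det this] [N proof]]]]]]
[S [NP [Det that] [N proof]] [VP [VP [V followed] [NP [Det this] [N proof]]] [PP [P behind] [NP [Det this] [N proof]]]]]
The difference turns on whether NP → NP PP is used at the relevant span, versus an alternative expansion of NP.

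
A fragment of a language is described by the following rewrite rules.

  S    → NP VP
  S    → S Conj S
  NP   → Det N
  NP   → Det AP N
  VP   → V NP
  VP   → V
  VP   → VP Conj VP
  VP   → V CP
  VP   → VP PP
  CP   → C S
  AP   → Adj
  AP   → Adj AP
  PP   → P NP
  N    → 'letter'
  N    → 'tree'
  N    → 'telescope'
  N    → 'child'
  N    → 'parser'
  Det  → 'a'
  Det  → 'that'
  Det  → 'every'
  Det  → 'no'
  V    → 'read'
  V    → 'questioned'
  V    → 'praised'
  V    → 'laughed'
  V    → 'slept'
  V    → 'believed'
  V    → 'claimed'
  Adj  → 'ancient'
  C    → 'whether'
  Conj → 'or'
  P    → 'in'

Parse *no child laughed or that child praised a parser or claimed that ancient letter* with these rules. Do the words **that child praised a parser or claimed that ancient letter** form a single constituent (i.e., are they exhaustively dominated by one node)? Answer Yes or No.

[S [S [NP [Det no] [N child]] [VP [V laughed]]] [Conj or] [S [NP [Det that] [N child]] [VP [VP [V praised] [NP [Det a] [N parser]]] [Conj or] [VP [V claimed] [NP [Det that] [AP [Adj ancient]] [N letter]]]]]]
The words 'that child praised a parser or claimed that ancient letter' are exhaustively dominated by a single S node (built by S → NP VP), so they form a constituent.

Yes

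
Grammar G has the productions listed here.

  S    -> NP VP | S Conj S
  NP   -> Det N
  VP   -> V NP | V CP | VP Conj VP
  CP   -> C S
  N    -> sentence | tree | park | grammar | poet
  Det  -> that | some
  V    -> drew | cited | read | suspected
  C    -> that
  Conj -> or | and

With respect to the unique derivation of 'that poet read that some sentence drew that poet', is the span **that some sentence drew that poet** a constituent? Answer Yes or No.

[S [NP [Det that] [N poet]] [VP [V read] [CP [C that] [S [NP [Det some] [N sentence]] [VP [V drew] [NP [Det that] [N poet]]]]]]]
The words 'that some sentence drew that poet' are exhaustively dominated by a single CP node (built by CP → C S), so they form a constituent.

Yes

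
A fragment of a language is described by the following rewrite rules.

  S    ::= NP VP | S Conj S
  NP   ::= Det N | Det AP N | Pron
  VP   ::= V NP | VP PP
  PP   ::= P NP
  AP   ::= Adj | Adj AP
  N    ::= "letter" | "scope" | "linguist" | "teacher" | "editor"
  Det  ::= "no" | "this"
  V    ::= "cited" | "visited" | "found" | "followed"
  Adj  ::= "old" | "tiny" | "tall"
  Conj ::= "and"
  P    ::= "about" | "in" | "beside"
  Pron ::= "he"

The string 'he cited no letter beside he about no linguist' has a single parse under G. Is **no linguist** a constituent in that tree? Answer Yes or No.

Yes

[S [NP [Pron he]] [VP [VP [VP [V cited] [NP [Det no] [N letter]]] [PP [P beside] [NP [Pron he]]]] [PP [P about] [NP [Det no] [N linguist]]]]]
The words 'no linguist' are exhaustively dominated by a single NP node (built by NP → Det N), so they form a constituent.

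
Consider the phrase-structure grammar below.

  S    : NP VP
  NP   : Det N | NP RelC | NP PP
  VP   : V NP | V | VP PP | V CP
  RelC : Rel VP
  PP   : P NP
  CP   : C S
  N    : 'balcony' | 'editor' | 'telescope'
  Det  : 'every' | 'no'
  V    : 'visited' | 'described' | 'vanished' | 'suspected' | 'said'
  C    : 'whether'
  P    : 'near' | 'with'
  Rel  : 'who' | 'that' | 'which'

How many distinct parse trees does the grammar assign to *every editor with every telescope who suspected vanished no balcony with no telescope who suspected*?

6

Two of the 6 distinct bracketings:
[S [NP [NP [NP [Det every] [N editor]] [PP [P with] [NP [Det every] [N telescope]]]] [RelC [Rel who] [VP [V suspected]]]] [VP [V vanished] [NP [NP [NP [Det no] [N balcony]] [PP [P with] [NP [Det no] [N telescope]]]] [RelC [Rel who] [VP [V suspected]]]]]]
[S [NP [NP [NP [Det every] [N editor]] [PP [P with] [NP [Det every] [N telescope]]]] [RelC [Rel who] [VP [V suspected]]]] [VP [V vanished] [NP [NP [Det no] [N balcony]] [PP [P with] [NP [NP [Det no] [N telescope]] [RelC [Rel who] [VP [V suspected]]]]]]]]
The trees differ in how a recursive rule is bracketed over the same span.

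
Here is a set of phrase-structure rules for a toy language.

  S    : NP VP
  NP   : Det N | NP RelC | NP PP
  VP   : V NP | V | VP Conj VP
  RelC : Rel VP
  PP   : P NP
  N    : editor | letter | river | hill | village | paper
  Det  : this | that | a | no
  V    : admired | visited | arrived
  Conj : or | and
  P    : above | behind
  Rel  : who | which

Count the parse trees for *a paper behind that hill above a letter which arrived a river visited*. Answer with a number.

Two of the 5 distinct bracketings:
[S [NP [NP [NP [Det a] [N paper]] [PP [P behind] [NP [NP [Det that] [N hill]] [PP [P above] [NP [Det a] [N letter]]]]]] [RelC [Rel which] [VP [V arrived] [NP [Det a] [N river]]]]] [VP [V visited]]]
[S [NP [NP [NP [NP [Det a] [N paper]] [PP [P behind] [NP [Det that] [N hill]]]] [PP [P above] [NP [Det a] [N letter]]]] [RelC [Rel which] [VP [V arrived] [NP [Det a] [N river]]]]] [VP [V visited]]]
The trees differ in how a recursive rule is bracketed over the same span.

5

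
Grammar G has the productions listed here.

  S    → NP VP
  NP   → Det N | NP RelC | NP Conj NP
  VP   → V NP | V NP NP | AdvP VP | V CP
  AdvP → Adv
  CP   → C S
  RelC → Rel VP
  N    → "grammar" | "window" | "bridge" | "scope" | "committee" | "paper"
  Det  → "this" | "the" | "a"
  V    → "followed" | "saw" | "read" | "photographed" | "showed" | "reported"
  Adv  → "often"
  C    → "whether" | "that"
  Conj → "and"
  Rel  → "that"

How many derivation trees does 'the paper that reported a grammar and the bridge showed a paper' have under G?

2

The two bracketings:
[S [NP [NP [Det the] [N paper]] [RelC [Rel that] [VP [V reported] [NP [NP [Det a] [N grammar]] [Conj and] [NP [Det the] [N bridge]]]]]] [VP [V showed] [NP [Det a] [N paper]]]]
[S [NP [NP [NP [Det the] [N paper]] [RelC [Rel that] [VP [V reported] [NP [Det a] [N grammar]]]]] [Conj and] [NP [Det the] [N bridge]]] [VP [V showed] [NP [Det a] [N paper]]]]
The trees differ in how a recursive rule is bracketed over the same span.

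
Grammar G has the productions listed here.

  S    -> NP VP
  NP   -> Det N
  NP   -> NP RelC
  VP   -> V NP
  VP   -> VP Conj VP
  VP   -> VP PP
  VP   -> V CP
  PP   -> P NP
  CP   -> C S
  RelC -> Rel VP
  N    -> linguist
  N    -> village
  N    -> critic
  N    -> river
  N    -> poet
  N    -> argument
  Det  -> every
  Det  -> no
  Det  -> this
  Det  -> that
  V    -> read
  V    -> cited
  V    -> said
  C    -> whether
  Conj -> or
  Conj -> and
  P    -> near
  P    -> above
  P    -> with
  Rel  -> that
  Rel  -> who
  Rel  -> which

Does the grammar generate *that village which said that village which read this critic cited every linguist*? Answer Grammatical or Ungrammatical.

[S [NP [NP [Det that] [N village]] [RelC [Rel which] [VP [V said] [NP [NP [Det that] [N village]] [RelC [Rel which] [VP [V read] [NP [Det this] [N critic]]]]]]]] [VP [V cited] [NP [Det every] [N linguist]]]]
The bracketing above is licensed at every node by one of the given productions, with S at the root.

Grammatical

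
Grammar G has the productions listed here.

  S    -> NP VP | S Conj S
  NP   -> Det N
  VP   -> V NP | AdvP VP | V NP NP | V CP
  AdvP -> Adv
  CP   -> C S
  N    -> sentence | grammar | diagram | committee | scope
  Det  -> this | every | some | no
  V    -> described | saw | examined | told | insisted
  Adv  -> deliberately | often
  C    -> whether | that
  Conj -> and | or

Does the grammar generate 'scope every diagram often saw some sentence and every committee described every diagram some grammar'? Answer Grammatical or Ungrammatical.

For S → NP VP, no prefix of the string parses as an NP. The alternative S rule S → S Conj S likewise has no satisfying split.

Ungrammatical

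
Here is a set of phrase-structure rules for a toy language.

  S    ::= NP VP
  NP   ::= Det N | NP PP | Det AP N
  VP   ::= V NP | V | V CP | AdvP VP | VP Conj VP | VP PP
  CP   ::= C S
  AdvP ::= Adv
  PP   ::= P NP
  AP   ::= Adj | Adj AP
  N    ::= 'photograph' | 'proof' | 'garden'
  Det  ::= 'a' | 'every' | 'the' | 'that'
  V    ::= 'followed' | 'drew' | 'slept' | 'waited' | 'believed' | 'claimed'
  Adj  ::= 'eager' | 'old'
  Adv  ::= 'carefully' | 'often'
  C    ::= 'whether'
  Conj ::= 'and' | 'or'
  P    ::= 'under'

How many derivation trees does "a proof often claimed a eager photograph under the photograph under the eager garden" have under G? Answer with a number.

Two of the 9 distinct bracketings:
[S [NP [Det a] [N proof]] [VP [AdvP [Adv often]] [VP [V claimed] [NP [NP [Det a] [AP [Adj eager]] [N photograph]] [PP [P under] [NP [NP [Det the] [N photograph]] [PP [P under] [NP [Det the] [AP [Adj eager]] [N garden]]]]]]]]]
[S [NP [Det a] [N proof]] [VP [AdvP [Adv often]] [VP [V claimed] [NP [NP [NP [Det a] [AP [Adj eager]] [N photograph]] [PP [P under] [NP [Det the] [N photograph]]]] [PP [P under] [NP [Det the] [AP [Adj eager]] [N garden]]]]]]]
The trees differ in how a recursive rule is bracketed over the same span.

9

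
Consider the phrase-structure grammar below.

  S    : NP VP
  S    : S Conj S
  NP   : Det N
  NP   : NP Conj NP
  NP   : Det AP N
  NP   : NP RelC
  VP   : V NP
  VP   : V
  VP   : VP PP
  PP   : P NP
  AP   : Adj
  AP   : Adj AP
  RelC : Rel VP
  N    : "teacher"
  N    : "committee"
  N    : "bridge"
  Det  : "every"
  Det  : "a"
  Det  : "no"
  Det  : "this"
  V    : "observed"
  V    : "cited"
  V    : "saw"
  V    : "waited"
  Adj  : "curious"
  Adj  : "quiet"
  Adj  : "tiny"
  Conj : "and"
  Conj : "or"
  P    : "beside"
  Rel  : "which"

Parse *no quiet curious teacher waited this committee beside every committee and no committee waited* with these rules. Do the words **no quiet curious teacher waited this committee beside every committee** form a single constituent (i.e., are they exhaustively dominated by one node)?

Yes

[S [S [NP [Det no] [AP [Adj quiet] [AP [Adj curious]]] [N teacher]] [VP [VP [V waited] [NP [Det this] [N committee]]] [PP [P beside] [NP [Det every] [N committee]]]]] [Conj and] [S [NP [Det no] [N committee]] [VP [V waited]]]]
The words 'no quiet curious teacher waited this committee beside every committee' are exhaustively dominated by a single S node (built by S → NP VP), so they form a constituent.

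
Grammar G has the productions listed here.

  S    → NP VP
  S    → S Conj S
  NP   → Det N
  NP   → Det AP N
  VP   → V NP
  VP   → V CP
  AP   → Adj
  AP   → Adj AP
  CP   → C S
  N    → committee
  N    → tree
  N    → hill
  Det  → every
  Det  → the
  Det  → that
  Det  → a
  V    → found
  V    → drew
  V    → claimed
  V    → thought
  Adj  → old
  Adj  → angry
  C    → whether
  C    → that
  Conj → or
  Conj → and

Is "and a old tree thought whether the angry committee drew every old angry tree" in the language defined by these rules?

For S → NP VP, no prefix of the string parses as an NP. The alternative S rule S → S Conj S likewise has no satisfying split.

Ungrammatical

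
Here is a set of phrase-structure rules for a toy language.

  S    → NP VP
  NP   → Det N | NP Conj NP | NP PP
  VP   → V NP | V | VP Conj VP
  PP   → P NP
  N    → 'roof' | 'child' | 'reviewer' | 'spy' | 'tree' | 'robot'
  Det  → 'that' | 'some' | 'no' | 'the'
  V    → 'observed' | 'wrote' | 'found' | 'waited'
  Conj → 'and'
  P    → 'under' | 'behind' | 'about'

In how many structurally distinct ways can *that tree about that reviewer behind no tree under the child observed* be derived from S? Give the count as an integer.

5

Two of the 5 distinct bracketings:
[S [NP [NP [Det that] [N tree]] [PP [P about] [NP [NP [Det that] [N reviewer]] [PP [P behind] [NP [NP [Det no] [N tree]] [PP [P under] [NP [Det the] [N child]]]]]]]] [VP [V observed]]]
[S [NP [NP [Det that] [N tree]] [PP [P about] [NP [NP [NP [Det that] [N reviewer]] [PP [P behind] [NP [Det no] [N tree]]]] [PP [P under] [NP [Det the] [N child]]]]]] [VP [V observed]]]
The trees differ in how a recursive rule is bracketed over the same span.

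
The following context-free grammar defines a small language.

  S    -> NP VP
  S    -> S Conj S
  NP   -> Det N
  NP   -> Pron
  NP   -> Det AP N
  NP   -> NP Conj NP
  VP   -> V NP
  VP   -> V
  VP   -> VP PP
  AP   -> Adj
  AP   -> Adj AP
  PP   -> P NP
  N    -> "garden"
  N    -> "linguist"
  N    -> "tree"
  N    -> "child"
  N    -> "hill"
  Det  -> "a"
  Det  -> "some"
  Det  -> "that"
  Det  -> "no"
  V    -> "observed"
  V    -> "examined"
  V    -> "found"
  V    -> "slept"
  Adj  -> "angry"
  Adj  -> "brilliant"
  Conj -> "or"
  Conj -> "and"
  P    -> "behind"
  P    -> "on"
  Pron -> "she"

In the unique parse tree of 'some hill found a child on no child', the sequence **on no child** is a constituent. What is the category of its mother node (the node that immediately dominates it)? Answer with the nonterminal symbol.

VP

S
  NP
    Det: some
    N: hill
  VP
    VP
      V: found
      NP
        Det: a
        N: child
    PP
      P: on
      NP
        Det: no
        N: child
The span 'on no child' is the PP node built by PP → P NP.
Its mother is the VP built by VP → VP PP.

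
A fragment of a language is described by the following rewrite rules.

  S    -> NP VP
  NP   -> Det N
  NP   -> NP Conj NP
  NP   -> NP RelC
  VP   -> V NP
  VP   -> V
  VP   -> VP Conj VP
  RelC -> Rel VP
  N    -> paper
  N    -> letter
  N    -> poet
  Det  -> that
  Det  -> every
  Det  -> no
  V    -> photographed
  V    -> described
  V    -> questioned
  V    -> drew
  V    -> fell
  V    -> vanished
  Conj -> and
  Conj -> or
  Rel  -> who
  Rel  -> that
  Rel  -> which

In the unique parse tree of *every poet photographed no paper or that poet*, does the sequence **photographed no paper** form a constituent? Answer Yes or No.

No

[S [NP [Det every] [N poet]] [VP [V photographed] [NP [NP [Det no] [N paper]] [Conj or] [NP [Det that] [N poet]]]]]
The smallest constituent containing 'photographed no paper' is the VP spanning 'photographed no paper or that poet'; no single node in the tree dominates exactly the given words.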